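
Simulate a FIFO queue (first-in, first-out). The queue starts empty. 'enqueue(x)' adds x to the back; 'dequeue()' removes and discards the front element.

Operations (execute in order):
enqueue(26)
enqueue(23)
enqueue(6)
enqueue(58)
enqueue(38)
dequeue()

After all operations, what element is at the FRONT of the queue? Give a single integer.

enqueue(26): queue = [26]
enqueue(23): queue = [26, 23]
enqueue(6): queue = [26, 23, 6]
enqueue(58): queue = [26, 23, 6, 58]
enqueue(38): queue = [26, 23, 6, 58, 38]
dequeue(): queue = [23, 6, 58, 38]

Answer: 23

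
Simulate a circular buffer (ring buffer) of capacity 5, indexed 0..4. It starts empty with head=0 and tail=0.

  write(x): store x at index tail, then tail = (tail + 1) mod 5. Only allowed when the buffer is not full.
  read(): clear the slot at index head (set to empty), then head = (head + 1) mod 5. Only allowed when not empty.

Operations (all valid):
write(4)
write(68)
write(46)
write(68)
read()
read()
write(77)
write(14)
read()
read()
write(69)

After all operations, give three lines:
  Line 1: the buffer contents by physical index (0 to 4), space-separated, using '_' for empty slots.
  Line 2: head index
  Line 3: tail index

write(4): buf=[4 _ _ _ _], head=0, tail=1, size=1
write(68): buf=[4 68 _ _ _], head=0, tail=2, size=2
write(46): buf=[4 68 46 _ _], head=0, tail=3, size=3
write(68): buf=[4 68 46 68 _], head=0, tail=4, size=4
read(): buf=[_ 68 46 68 _], head=1, tail=4, size=3
read(): buf=[_ _ 46 68 _], head=2, tail=4, size=2
write(77): buf=[_ _ 46 68 77], head=2, tail=0, size=3
write(14): buf=[14 _ 46 68 77], head=2, tail=1, size=4
read(): buf=[14 _ _ 68 77], head=3, tail=1, size=3
read(): buf=[14 _ _ _ 77], head=4, tail=1, size=2
write(69): buf=[14 69 _ _ 77], head=4, tail=2, size=3

Answer: 14 69 _ _ 77
4
2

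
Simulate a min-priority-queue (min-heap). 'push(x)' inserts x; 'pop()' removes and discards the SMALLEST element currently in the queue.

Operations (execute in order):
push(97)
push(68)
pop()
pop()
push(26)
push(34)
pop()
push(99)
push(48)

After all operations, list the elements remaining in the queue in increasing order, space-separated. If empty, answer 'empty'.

push(97): heap contents = [97]
push(68): heap contents = [68, 97]
pop() → 68: heap contents = [97]
pop() → 97: heap contents = []
push(26): heap contents = [26]
push(34): heap contents = [26, 34]
pop() → 26: heap contents = [34]
push(99): heap contents = [34, 99]
push(48): heap contents = [34, 48, 99]

Answer: 34 48 99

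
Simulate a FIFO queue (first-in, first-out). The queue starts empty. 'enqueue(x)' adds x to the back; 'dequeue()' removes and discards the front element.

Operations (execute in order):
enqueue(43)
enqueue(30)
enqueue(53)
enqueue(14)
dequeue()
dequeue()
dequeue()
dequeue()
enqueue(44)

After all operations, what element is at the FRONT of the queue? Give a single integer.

Answer: 44

Derivation:
enqueue(43): queue = [43]
enqueue(30): queue = [43, 30]
enqueue(53): queue = [43, 30, 53]
enqueue(14): queue = [43, 30, 53, 14]
dequeue(): queue = [30, 53, 14]
dequeue(): queue = [53, 14]
dequeue(): queue = [14]
dequeue(): queue = []
enqueue(44): queue = [44]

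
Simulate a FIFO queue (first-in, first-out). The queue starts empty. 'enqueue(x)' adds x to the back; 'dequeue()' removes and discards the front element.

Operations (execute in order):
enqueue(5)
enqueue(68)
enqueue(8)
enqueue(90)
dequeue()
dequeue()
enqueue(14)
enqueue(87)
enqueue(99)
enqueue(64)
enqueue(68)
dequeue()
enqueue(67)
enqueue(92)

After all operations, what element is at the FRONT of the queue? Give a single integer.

enqueue(5): queue = [5]
enqueue(68): queue = [5, 68]
enqueue(8): queue = [5, 68, 8]
enqueue(90): queue = [5, 68, 8, 90]
dequeue(): queue = [68, 8, 90]
dequeue(): queue = [8, 90]
enqueue(14): queue = [8, 90, 14]
enqueue(87): queue = [8, 90, 14, 87]
enqueue(99): queue = [8, 90, 14, 87, 99]
enqueue(64): queue = [8, 90, 14, 87, 99, 64]
enqueue(68): queue = [8, 90, 14, 87, 99, 64, 68]
dequeue(): queue = [90, 14, 87, 99, 64, 68]
enqueue(67): queue = [90, 14, 87, 99, 64, 68, 67]
enqueue(92): queue = [90, 14, 87, 99, 64, 68, 67, 92]

Answer: 90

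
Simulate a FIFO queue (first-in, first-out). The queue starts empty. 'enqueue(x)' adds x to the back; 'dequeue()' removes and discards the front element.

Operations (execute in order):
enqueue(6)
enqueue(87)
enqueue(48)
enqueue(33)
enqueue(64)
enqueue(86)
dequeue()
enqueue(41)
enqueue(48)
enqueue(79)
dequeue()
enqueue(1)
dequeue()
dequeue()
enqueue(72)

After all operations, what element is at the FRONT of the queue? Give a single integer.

enqueue(6): queue = [6]
enqueue(87): queue = [6, 87]
enqueue(48): queue = [6, 87, 48]
enqueue(33): queue = [6, 87, 48, 33]
enqueue(64): queue = [6, 87, 48, 33, 64]
enqueue(86): queue = [6, 87, 48, 33, 64, 86]
dequeue(): queue = [87, 48, 33, 64, 86]
enqueue(41): queue = [87, 48, 33, 64, 86, 41]
enqueue(48): queue = [87, 48, 33, 64, 86, 41, 48]
enqueue(79): queue = [87, 48, 33, 64, 86, 41, 48, 79]
dequeue(): queue = [48, 33, 64, 86, 41, 48, 79]
enqueue(1): queue = [48, 33, 64, 86, 41, 48, 79, 1]
dequeue(): queue = [33, 64, 86, 41, 48, 79, 1]
dequeue(): queue = [64, 86, 41, 48, 79, 1]
enqueue(72): queue = [64, 86, 41, 48, 79, 1, 72]

Answer: 64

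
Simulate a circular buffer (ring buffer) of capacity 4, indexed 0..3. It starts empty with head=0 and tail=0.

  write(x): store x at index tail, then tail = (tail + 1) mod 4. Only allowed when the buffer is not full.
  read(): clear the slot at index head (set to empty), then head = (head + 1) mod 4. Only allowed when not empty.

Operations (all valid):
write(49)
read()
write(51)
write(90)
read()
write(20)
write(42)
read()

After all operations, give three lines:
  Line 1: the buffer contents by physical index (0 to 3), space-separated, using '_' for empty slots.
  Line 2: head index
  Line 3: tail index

Answer: 42 _ _ 20
3
1

Derivation:
write(49): buf=[49 _ _ _], head=0, tail=1, size=1
read(): buf=[_ _ _ _], head=1, tail=1, size=0
write(51): buf=[_ 51 _ _], head=1, tail=2, size=1
write(90): buf=[_ 51 90 _], head=1, tail=3, size=2
read(): buf=[_ _ 90 _], head=2, tail=3, size=1
write(20): buf=[_ _ 90 20], head=2, tail=0, size=2
write(42): buf=[42 _ 90 20], head=2, tail=1, size=3
read(): buf=[42 _ _ 20], head=3, tail=1, size=2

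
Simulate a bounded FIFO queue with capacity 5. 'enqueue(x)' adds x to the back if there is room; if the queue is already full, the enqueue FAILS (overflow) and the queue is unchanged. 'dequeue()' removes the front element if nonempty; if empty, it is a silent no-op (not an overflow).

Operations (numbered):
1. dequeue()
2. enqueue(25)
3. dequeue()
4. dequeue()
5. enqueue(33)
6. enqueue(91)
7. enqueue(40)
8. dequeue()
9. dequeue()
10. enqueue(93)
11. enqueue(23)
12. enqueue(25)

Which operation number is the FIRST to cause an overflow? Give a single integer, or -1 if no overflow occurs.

1. dequeue(): empty, no-op, size=0
2. enqueue(25): size=1
3. dequeue(): size=0
4. dequeue(): empty, no-op, size=0
5. enqueue(33): size=1
6. enqueue(91): size=2
7. enqueue(40): size=3
8. dequeue(): size=2
9. dequeue(): size=1
10. enqueue(93): size=2
11. enqueue(23): size=3
12. enqueue(25): size=4

Answer: -1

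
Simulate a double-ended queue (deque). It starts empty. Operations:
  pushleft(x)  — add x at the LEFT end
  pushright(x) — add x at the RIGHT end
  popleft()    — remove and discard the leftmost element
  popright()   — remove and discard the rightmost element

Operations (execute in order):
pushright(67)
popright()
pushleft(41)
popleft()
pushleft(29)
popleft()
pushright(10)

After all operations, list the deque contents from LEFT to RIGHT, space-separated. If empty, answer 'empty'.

Answer: 10

Derivation:
pushright(67): [67]
popright(): []
pushleft(41): [41]
popleft(): []
pushleft(29): [29]
popleft(): []
pushright(10): [10]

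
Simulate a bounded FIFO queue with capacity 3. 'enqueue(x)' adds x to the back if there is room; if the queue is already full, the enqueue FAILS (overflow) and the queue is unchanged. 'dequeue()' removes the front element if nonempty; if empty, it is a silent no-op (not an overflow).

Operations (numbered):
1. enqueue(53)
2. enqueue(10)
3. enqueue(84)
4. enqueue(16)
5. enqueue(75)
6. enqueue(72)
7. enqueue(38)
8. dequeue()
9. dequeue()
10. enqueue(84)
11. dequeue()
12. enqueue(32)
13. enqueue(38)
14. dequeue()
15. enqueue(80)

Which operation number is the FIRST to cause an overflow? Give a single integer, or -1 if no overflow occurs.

Answer: 4

Derivation:
1. enqueue(53): size=1
2. enqueue(10): size=2
3. enqueue(84): size=3
4. enqueue(16): size=3=cap → OVERFLOW (fail)
5. enqueue(75): size=3=cap → OVERFLOW (fail)
6. enqueue(72): size=3=cap → OVERFLOW (fail)
7. enqueue(38): size=3=cap → OVERFLOW (fail)
8. dequeue(): size=2
9. dequeue(): size=1
10. enqueue(84): size=2
11. dequeue(): size=1
12. enqueue(32): size=2
13. enqueue(38): size=3
14. dequeue(): size=2
15. enqueue(80): size=3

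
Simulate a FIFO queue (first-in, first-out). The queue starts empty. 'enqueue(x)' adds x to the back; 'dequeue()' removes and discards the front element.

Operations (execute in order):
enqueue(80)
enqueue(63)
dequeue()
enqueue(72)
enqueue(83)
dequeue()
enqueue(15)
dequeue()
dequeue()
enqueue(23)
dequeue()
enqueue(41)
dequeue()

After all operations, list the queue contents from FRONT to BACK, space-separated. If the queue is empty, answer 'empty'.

Answer: 41

Derivation:
enqueue(80): [80]
enqueue(63): [80, 63]
dequeue(): [63]
enqueue(72): [63, 72]
enqueue(83): [63, 72, 83]
dequeue(): [72, 83]
enqueue(15): [72, 83, 15]
dequeue(): [83, 15]
dequeue(): [15]
enqueue(23): [15, 23]
dequeue(): [23]
enqueue(41): [23, 41]
dequeue(): [41]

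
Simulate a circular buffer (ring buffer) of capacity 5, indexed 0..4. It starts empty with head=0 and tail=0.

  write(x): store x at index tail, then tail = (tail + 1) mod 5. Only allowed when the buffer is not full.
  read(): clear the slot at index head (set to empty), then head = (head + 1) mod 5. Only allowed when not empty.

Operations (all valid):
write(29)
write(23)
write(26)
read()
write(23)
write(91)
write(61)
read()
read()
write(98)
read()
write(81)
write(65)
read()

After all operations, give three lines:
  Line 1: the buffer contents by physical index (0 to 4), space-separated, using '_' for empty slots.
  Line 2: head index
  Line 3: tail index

Answer: 61 98 81 65 _
0
4

Derivation:
write(29): buf=[29 _ _ _ _], head=0, tail=1, size=1
write(23): buf=[29 23 _ _ _], head=0, tail=2, size=2
write(26): buf=[29 23 26 _ _], head=0, tail=3, size=3
read(): buf=[_ 23 26 _ _], head=1, tail=3, size=2
write(23): buf=[_ 23 26 23 _], head=1, tail=4, size=3
write(91): buf=[_ 23 26 23 91], head=1, tail=0, size=4
write(61): buf=[61 23 26 23 91], head=1, tail=1, size=5
read(): buf=[61 _ 26 23 91], head=2, tail=1, size=4
read(): buf=[61 _ _ 23 91], head=3, tail=1, size=3
write(98): buf=[61 98 _ 23 91], head=3, tail=2, size=4
read(): buf=[61 98 _ _ 91], head=4, tail=2, size=3
write(81): buf=[61 98 81 _ 91], head=4, tail=3, size=4
write(65): buf=[61 98 81 65 91], head=4, tail=4, size=5
read(): buf=[61 98 81 65 _], head=0, tail=4, size=4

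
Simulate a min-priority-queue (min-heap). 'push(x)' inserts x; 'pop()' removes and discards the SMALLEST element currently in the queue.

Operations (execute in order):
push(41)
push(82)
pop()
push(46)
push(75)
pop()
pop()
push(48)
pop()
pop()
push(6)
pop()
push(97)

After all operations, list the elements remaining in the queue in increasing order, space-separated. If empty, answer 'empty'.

push(41): heap contents = [41]
push(82): heap contents = [41, 82]
pop() → 41: heap contents = [82]
push(46): heap contents = [46, 82]
push(75): heap contents = [46, 75, 82]
pop() → 46: heap contents = [75, 82]
pop() → 75: heap contents = [82]
push(48): heap contents = [48, 82]
pop() → 48: heap contents = [82]
pop() → 82: heap contents = []
push(6): heap contents = [6]
pop() → 6: heap contents = []
push(97): heap contents = [97]

Answer: 97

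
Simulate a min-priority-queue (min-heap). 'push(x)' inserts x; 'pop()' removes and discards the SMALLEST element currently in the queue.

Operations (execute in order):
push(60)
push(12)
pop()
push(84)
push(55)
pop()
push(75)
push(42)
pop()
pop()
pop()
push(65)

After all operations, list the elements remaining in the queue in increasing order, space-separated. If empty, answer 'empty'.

Answer: 65 84

Derivation:
push(60): heap contents = [60]
push(12): heap contents = [12, 60]
pop() → 12: heap contents = [60]
push(84): heap contents = [60, 84]
push(55): heap contents = [55, 60, 84]
pop() → 55: heap contents = [60, 84]
push(75): heap contents = [60, 75, 84]
push(42): heap contents = [42, 60, 75, 84]
pop() → 42: heap contents = [60, 75, 84]
pop() → 60: heap contents = [75, 84]
pop() → 75: heap contents = [84]
push(65): heap contents = [65, 84]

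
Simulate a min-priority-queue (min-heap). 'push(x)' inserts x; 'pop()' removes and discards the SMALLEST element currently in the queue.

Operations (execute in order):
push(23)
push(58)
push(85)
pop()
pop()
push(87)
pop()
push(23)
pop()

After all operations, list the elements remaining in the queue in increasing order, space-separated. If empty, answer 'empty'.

push(23): heap contents = [23]
push(58): heap contents = [23, 58]
push(85): heap contents = [23, 58, 85]
pop() → 23: heap contents = [58, 85]
pop() → 58: heap contents = [85]
push(87): heap contents = [85, 87]
pop() → 85: heap contents = [87]
push(23): heap contents = [23, 87]
pop() → 23: heap contents = [87]

Answer: 87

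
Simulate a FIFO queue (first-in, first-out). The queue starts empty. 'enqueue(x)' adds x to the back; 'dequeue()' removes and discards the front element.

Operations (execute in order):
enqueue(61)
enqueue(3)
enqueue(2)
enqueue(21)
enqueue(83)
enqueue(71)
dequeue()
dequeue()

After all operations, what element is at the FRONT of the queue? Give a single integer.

enqueue(61): queue = [61]
enqueue(3): queue = [61, 3]
enqueue(2): queue = [61, 3, 2]
enqueue(21): queue = [61, 3, 2, 21]
enqueue(83): queue = [61, 3, 2, 21, 83]
enqueue(71): queue = [61, 3, 2, 21, 83, 71]
dequeue(): queue = [3, 2, 21, 83, 71]
dequeue(): queue = [2, 21, 83, 71]

Answer: 2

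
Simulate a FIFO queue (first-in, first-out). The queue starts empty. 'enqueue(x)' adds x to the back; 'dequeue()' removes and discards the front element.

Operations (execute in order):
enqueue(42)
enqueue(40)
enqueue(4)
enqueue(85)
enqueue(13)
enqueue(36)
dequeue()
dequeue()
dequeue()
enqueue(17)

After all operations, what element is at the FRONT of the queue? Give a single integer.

enqueue(42): queue = [42]
enqueue(40): queue = [42, 40]
enqueue(4): queue = [42, 40, 4]
enqueue(85): queue = [42, 40, 4, 85]
enqueue(13): queue = [42, 40, 4, 85, 13]
enqueue(36): queue = [42, 40, 4, 85, 13, 36]
dequeue(): queue = [40, 4, 85, 13, 36]
dequeue(): queue = [4, 85, 13, 36]
dequeue(): queue = [85, 13, 36]
enqueue(17): queue = [85, 13, 36, 17]

Answer: 85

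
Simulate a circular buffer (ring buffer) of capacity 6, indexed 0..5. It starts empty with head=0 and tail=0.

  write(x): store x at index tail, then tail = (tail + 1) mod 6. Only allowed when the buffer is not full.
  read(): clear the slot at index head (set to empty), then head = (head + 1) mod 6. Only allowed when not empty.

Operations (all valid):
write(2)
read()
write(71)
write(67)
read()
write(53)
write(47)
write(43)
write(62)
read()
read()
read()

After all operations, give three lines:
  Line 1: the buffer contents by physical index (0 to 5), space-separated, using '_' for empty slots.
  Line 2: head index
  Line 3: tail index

write(2): buf=[2 _ _ _ _ _], head=0, tail=1, size=1
read(): buf=[_ _ _ _ _ _], head=1, tail=1, size=0
write(71): buf=[_ 71 _ _ _ _], head=1, tail=2, size=1
write(67): buf=[_ 71 67 _ _ _], head=1, tail=3, size=2
read(): buf=[_ _ 67 _ _ _], head=2, tail=3, size=1
write(53): buf=[_ _ 67 53 _ _], head=2, tail=4, size=2
write(47): buf=[_ _ 67 53 47 _], head=2, tail=5, size=3
write(43): buf=[_ _ 67 53 47 43], head=2, tail=0, size=4
write(62): buf=[62 _ 67 53 47 43], head=2, tail=1, size=5
read(): buf=[62 _ _ 53 47 43], head=3, tail=1, size=4
read(): buf=[62 _ _ _ 47 43], head=4, tail=1, size=3
read(): buf=[62 _ _ _ _ 43], head=5, tail=1, size=2

Answer: 62 _ _ _ _ 43
5
1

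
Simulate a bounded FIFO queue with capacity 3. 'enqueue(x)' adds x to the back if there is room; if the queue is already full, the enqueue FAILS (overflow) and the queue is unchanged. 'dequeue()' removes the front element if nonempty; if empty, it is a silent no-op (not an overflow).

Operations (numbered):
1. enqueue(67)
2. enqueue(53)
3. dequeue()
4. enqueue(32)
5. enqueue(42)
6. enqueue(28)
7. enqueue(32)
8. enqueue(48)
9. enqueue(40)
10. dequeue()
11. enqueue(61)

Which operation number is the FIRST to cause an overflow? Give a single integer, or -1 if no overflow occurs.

1. enqueue(67): size=1
2. enqueue(53): size=2
3. dequeue(): size=1
4. enqueue(32): size=2
5. enqueue(42): size=3
6. enqueue(28): size=3=cap → OVERFLOW (fail)
7. enqueue(32): size=3=cap → OVERFLOW (fail)
8. enqueue(48): size=3=cap → OVERFLOW (fail)
9. enqueue(40): size=3=cap → OVERFLOW (fail)
10. dequeue(): size=2
11. enqueue(61): size=3

Answer: 6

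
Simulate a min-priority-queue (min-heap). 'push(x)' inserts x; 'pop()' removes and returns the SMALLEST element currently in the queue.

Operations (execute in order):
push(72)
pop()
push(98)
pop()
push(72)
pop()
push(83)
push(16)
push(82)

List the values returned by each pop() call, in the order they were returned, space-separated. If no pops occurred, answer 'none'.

Answer: 72 98 72

Derivation:
push(72): heap contents = [72]
pop() → 72: heap contents = []
push(98): heap contents = [98]
pop() → 98: heap contents = []
push(72): heap contents = [72]
pop() → 72: heap contents = []
push(83): heap contents = [83]
push(16): heap contents = [16, 83]
push(82): heap contents = [16, 82, 83]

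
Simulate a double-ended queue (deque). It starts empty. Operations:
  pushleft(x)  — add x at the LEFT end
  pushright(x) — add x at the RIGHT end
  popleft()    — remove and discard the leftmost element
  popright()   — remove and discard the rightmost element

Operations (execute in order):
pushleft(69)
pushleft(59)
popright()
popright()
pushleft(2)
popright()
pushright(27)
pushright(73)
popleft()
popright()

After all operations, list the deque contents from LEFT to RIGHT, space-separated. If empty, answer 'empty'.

Answer: empty

Derivation:
pushleft(69): [69]
pushleft(59): [59, 69]
popright(): [59]
popright(): []
pushleft(2): [2]
popright(): []
pushright(27): [27]
pushright(73): [27, 73]
popleft(): [73]
popright(): []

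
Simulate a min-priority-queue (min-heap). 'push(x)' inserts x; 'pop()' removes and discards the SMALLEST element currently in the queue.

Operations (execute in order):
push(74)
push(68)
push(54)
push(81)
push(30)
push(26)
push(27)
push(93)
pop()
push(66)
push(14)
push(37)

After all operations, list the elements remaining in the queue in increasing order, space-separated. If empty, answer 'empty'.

Answer: 14 27 30 37 54 66 68 74 81 93

Derivation:
push(74): heap contents = [74]
push(68): heap contents = [68, 74]
push(54): heap contents = [54, 68, 74]
push(81): heap contents = [54, 68, 74, 81]
push(30): heap contents = [30, 54, 68, 74, 81]
push(26): heap contents = [26, 30, 54, 68, 74, 81]
push(27): heap contents = [26, 27, 30, 54, 68, 74, 81]
push(93): heap contents = [26, 27, 30, 54, 68, 74, 81, 93]
pop() → 26: heap contents = [27, 30, 54, 68, 74, 81, 93]
push(66): heap contents = [27, 30, 54, 66, 68, 74, 81, 93]
push(14): heap contents = [14, 27, 30, 54, 66, 68, 74, 81, 93]
push(37): heap contents = [14, 27, 30, 37, 54, 66, 68, 74, 81, 93]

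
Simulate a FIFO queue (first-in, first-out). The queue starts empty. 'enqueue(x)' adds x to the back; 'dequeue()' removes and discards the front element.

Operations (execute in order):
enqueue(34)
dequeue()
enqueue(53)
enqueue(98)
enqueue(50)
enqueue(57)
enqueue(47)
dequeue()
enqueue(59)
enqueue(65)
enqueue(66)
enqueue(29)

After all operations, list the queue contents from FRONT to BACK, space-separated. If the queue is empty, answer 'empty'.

enqueue(34): [34]
dequeue(): []
enqueue(53): [53]
enqueue(98): [53, 98]
enqueue(50): [53, 98, 50]
enqueue(57): [53, 98, 50, 57]
enqueue(47): [53, 98, 50, 57, 47]
dequeue(): [98, 50, 57, 47]
enqueue(59): [98, 50, 57, 47, 59]
enqueue(65): [98, 50, 57, 47, 59, 65]
enqueue(66): [98, 50, 57, 47, 59, 65, 66]
enqueue(29): [98, 50, 57, 47, 59, 65, 66, 29]

Answer: 98 50 57 47 59 65 66 29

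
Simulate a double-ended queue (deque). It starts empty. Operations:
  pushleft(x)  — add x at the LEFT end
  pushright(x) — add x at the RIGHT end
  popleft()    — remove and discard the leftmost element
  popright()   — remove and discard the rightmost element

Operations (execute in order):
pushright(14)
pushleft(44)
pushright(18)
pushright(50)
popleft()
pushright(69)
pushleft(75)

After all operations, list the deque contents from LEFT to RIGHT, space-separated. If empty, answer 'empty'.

Answer: 75 14 18 50 69

Derivation:
pushright(14): [14]
pushleft(44): [44, 14]
pushright(18): [44, 14, 18]
pushright(50): [44, 14, 18, 50]
popleft(): [14, 18, 50]
pushright(69): [14, 18, 50, 69]
pushleft(75): [75, 14, 18, 50, 69]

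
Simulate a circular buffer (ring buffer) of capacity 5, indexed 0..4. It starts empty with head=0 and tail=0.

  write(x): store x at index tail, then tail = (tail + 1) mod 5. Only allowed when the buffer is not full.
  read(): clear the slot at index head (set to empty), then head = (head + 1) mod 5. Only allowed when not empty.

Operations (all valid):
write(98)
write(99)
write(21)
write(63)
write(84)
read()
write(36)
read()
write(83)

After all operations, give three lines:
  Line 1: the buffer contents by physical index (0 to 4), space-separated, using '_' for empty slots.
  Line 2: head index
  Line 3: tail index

Answer: 36 83 21 63 84
2
2

Derivation:
write(98): buf=[98 _ _ _ _], head=0, tail=1, size=1
write(99): buf=[98 99 _ _ _], head=0, tail=2, size=2
write(21): buf=[98 99 21 _ _], head=0, tail=3, size=3
write(63): buf=[98 99 21 63 _], head=0, tail=4, size=4
write(84): buf=[98 99 21 63 84], head=0, tail=0, size=5
read(): buf=[_ 99 21 63 84], head=1, tail=0, size=4
write(36): buf=[36 99 21 63 84], head=1, tail=1, size=5
read(): buf=[36 _ 21 63 84], head=2, tail=1, size=4
write(83): buf=[36 83 21 63 84], head=2, tail=2, size=5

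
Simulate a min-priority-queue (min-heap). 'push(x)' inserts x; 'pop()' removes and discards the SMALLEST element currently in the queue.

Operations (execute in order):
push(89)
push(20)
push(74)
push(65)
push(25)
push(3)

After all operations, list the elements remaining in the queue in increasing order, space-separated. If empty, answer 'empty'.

push(89): heap contents = [89]
push(20): heap contents = [20, 89]
push(74): heap contents = [20, 74, 89]
push(65): heap contents = [20, 65, 74, 89]
push(25): heap contents = [20, 25, 65, 74, 89]
push(3): heap contents = [3, 20, 25, 65, 74, 89]

Answer: 3 20 25 65 74 89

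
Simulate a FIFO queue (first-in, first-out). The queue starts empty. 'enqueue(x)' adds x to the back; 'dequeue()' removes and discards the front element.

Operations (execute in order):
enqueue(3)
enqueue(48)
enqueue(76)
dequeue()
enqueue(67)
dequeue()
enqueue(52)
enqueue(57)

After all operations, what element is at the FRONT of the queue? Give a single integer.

enqueue(3): queue = [3]
enqueue(48): queue = [3, 48]
enqueue(76): queue = [3, 48, 76]
dequeue(): queue = [48, 76]
enqueue(67): queue = [48, 76, 67]
dequeue(): queue = [76, 67]
enqueue(52): queue = [76, 67, 52]
enqueue(57): queue = [76, 67, 52, 57]

Answer: 76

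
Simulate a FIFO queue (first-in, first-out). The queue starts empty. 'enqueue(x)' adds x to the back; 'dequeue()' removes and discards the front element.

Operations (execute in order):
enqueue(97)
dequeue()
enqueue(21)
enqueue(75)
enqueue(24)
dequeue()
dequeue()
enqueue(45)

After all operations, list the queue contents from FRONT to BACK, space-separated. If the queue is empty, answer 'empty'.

enqueue(97): [97]
dequeue(): []
enqueue(21): [21]
enqueue(75): [21, 75]
enqueue(24): [21, 75, 24]
dequeue(): [75, 24]
dequeue(): [24]
enqueue(45): [24, 45]

Answer: 24 45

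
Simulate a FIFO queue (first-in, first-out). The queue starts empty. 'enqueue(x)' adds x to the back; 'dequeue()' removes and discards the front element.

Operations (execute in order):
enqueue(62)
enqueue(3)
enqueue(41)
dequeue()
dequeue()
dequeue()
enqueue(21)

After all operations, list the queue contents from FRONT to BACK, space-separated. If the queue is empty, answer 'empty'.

Answer: 21

Derivation:
enqueue(62): [62]
enqueue(3): [62, 3]
enqueue(41): [62, 3, 41]
dequeue(): [3, 41]
dequeue(): [41]
dequeue(): []
enqueue(21): [21]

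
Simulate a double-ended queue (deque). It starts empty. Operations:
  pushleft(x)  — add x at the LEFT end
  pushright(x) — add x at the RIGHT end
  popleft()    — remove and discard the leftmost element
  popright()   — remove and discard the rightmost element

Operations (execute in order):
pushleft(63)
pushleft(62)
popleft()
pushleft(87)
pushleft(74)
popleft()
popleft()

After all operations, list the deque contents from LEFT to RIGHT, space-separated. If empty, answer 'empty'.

pushleft(63): [63]
pushleft(62): [62, 63]
popleft(): [63]
pushleft(87): [87, 63]
pushleft(74): [74, 87, 63]
popleft(): [87, 63]
popleft(): [63]

Answer: 63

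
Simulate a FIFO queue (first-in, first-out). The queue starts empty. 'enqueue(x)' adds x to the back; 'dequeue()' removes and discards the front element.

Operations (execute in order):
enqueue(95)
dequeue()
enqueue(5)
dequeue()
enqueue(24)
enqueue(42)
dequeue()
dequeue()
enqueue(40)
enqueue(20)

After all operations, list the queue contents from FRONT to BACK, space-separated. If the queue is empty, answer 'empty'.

Answer: 40 20

Derivation:
enqueue(95): [95]
dequeue(): []
enqueue(5): [5]
dequeue(): []
enqueue(24): [24]
enqueue(42): [24, 42]
dequeue(): [42]
dequeue(): []
enqueue(40): [40]
enqueue(20): [40, 20]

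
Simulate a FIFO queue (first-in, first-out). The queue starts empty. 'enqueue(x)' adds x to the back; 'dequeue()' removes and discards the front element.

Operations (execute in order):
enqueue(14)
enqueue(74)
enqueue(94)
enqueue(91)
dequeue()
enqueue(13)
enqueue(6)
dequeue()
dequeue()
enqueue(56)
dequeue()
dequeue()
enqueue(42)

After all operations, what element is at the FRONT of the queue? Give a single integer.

Answer: 6

Derivation:
enqueue(14): queue = [14]
enqueue(74): queue = [14, 74]
enqueue(94): queue = [14, 74, 94]
enqueue(91): queue = [14, 74, 94, 91]
dequeue(): queue = [74, 94, 91]
enqueue(13): queue = [74, 94, 91, 13]
enqueue(6): queue = [74, 94, 91, 13, 6]
dequeue(): queue = [94, 91, 13, 6]
dequeue(): queue = [91, 13, 6]
enqueue(56): queue = [91, 13, 6, 56]
dequeue(): queue = [13, 6, 56]
dequeue(): queue = [6, 56]
enqueue(42): queue = [6, 56, 42]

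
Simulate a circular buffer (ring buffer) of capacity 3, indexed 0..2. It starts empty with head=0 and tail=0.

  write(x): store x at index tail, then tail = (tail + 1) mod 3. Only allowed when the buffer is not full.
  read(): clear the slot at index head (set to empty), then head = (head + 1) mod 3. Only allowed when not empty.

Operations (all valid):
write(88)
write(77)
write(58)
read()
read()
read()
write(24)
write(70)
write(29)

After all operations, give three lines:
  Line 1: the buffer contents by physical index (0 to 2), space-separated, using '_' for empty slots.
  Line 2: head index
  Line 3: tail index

write(88): buf=[88 _ _], head=0, tail=1, size=1
write(77): buf=[88 77 _], head=0, tail=2, size=2
write(58): buf=[88 77 58], head=0, tail=0, size=3
read(): buf=[_ 77 58], head=1, tail=0, size=2
read(): buf=[_ _ 58], head=2, tail=0, size=1
read(): buf=[_ _ _], head=0, tail=0, size=0
write(24): buf=[24 _ _], head=0, tail=1, size=1
write(70): buf=[24 70 _], head=0, tail=2, size=2
write(29): buf=[24 70 29], head=0, tail=0, size=3

Answer: 24 70 29
0
0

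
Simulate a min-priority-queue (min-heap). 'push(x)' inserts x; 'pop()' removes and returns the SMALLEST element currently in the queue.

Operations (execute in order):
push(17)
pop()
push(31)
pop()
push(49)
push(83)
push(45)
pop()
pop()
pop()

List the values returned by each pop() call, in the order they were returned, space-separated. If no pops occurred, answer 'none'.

push(17): heap contents = [17]
pop() → 17: heap contents = []
push(31): heap contents = [31]
pop() → 31: heap contents = []
push(49): heap contents = [49]
push(83): heap contents = [49, 83]
push(45): heap contents = [45, 49, 83]
pop() → 45: heap contents = [49, 83]
pop() → 49: heap contents = [83]
pop() → 83: heap contents = []

Answer: 17 31 45 49 83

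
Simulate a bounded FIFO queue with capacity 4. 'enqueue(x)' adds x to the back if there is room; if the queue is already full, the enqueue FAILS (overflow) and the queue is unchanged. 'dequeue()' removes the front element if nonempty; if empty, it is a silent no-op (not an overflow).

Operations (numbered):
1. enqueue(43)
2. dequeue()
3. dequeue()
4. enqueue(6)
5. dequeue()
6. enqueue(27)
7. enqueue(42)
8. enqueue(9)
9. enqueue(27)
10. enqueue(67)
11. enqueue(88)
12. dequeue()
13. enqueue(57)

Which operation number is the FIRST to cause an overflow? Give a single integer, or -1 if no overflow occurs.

Answer: 10

Derivation:
1. enqueue(43): size=1
2. dequeue(): size=0
3. dequeue(): empty, no-op, size=0
4. enqueue(6): size=1
5. dequeue(): size=0
6. enqueue(27): size=1
7. enqueue(42): size=2
8. enqueue(9): size=3
9. enqueue(27): size=4
10. enqueue(67): size=4=cap → OVERFLOW (fail)
11. enqueue(88): size=4=cap → OVERFLOW (fail)
12. dequeue(): size=3
13. enqueue(57): size=4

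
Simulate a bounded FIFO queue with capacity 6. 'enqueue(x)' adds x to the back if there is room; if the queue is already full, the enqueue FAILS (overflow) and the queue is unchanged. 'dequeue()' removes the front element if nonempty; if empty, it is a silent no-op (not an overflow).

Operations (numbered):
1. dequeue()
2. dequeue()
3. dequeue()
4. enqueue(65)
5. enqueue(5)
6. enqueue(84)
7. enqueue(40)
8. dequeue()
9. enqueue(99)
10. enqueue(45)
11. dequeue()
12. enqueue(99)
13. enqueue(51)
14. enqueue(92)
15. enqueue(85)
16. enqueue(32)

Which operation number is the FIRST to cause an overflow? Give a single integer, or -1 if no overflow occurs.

Answer: 14

Derivation:
1. dequeue(): empty, no-op, size=0
2. dequeue(): empty, no-op, size=0
3. dequeue(): empty, no-op, size=0
4. enqueue(65): size=1
5. enqueue(5): size=2
6. enqueue(84): size=3
7. enqueue(40): size=4
8. dequeue(): size=3
9. enqueue(99): size=4
10. enqueue(45): size=5
11. dequeue(): size=4
12. enqueue(99): size=5
13. enqueue(51): size=6
14. enqueue(92): size=6=cap → OVERFLOW (fail)
15. enqueue(85): size=6=cap → OVERFLOW (fail)
16. enqueue(32): size=6=cap → OVERFLOW (fail)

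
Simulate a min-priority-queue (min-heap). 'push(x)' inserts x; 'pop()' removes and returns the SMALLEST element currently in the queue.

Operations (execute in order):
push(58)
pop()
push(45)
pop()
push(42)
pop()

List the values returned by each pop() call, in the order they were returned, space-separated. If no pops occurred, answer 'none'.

Answer: 58 45 42

Derivation:
push(58): heap contents = [58]
pop() → 58: heap contents = []
push(45): heap contents = [45]
pop() → 45: heap contents = []
push(42): heap contents = [42]
pop() → 42: heap contents = []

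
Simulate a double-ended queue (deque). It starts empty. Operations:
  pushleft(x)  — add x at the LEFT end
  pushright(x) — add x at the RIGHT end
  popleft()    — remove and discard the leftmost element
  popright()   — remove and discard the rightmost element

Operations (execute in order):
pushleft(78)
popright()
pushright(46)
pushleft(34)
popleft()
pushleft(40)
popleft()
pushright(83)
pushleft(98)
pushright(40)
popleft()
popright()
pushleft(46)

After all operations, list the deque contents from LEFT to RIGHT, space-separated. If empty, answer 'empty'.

Answer: 46 46 83

Derivation:
pushleft(78): [78]
popright(): []
pushright(46): [46]
pushleft(34): [34, 46]
popleft(): [46]
pushleft(40): [40, 46]
popleft(): [46]
pushright(83): [46, 83]
pushleft(98): [98, 46, 83]
pushright(40): [98, 46, 83, 40]
popleft(): [46, 83, 40]
popright(): [46, 83]
pushleft(46): [46, 46, 83]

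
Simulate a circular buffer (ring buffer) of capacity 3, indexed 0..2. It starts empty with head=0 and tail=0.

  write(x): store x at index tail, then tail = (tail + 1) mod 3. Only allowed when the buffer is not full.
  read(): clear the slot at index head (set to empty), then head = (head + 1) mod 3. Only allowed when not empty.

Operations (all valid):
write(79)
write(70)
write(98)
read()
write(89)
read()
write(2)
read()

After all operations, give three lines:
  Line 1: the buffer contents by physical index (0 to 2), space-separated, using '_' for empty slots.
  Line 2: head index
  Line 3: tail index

write(79): buf=[79 _ _], head=0, tail=1, size=1
write(70): buf=[79 70 _], head=0, tail=2, size=2
write(98): buf=[79 70 98], head=0, tail=0, size=3
read(): buf=[_ 70 98], head=1, tail=0, size=2
write(89): buf=[89 70 98], head=1, tail=1, size=3
read(): buf=[89 _ 98], head=2, tail=1, size=2
write(2): buf=[89 2 98], head=2, tail=2, size=3
read(): buf=[89 2 _], head=0, tail=2, size=2

Answer: 89 2 _
0
2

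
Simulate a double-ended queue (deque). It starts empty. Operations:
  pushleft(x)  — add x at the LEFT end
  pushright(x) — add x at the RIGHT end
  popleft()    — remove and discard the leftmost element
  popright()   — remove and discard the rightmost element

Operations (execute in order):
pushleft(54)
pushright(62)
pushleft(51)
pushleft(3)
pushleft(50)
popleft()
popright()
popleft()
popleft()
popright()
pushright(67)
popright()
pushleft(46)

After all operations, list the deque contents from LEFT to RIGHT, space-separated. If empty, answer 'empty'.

Answer: 46

Derivation:
pushleft(54): [54]
pushright(62): [54, 62]
pushleft(51): [51, 54, 62]
pushleft(3): [3, 51, 54, 62]
pushleft(50): [50, 3, 51, 54, 62]
popleft(): [3, 51, 54, 62]
popright(): [3, 51, 54]
popleft(): [51, 54]
popleft(): [54]
popright(): []
pushright(67): [67]
popright(): []
pushleft(46): [46]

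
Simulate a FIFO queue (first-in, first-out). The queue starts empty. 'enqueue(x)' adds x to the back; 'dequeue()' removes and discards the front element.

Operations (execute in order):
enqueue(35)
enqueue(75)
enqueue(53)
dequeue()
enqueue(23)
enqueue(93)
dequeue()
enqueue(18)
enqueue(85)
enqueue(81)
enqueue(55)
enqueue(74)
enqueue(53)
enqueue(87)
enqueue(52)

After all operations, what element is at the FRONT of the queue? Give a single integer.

enqueue(35): queue = [35]
enqueue(75): queue = [35, 75]
enqueue(53): queue = [35, 75, 53]
dequeue(): queue = [75, 53]
enqueue(23): queue = [75, 53, 23]
enqueue(93): queue = [75, 53, 23, 93]
dequeue(): queue = [53, 23, 93]
enqueue(18): queue = [53, 23, 93, 18]
enqueue(85): queue = [53, 23, 93, 18, 85]
enqueue(81): queue = [53, 23, 93, 18, 85, 81]
enqueue(55): queue = [53, 23, 93, 18, 85, 81, 55]
enqueue(74): queue = [53, 23, 93, 18, 85, 81, 55, 74]
enqueue(53): queue = [53, 23, 93, 18, 85, 81, 55, 74, 53]
enqueue(87): queue = [53, 23, 93, 18, 85, 81, 55, 74, 53, 87]
enqueue(52): queue = [53, 23, 93, 18, 85, 81, 55, 74, 53, 87, 52]

Answer: 53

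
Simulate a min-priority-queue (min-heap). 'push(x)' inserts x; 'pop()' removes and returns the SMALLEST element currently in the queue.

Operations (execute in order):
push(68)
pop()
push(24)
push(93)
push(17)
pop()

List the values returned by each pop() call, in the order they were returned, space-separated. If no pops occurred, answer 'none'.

Answer: 68 17

Derivation:
push(68): heap contents = [68]
pop() → 68: heap contents = []
push(24): heap contents = [24]
push(93): heap contents = [24, 93]
push(17): heap contents = [17, 24, 93]
pop() → 17: heap contents = [24, 93]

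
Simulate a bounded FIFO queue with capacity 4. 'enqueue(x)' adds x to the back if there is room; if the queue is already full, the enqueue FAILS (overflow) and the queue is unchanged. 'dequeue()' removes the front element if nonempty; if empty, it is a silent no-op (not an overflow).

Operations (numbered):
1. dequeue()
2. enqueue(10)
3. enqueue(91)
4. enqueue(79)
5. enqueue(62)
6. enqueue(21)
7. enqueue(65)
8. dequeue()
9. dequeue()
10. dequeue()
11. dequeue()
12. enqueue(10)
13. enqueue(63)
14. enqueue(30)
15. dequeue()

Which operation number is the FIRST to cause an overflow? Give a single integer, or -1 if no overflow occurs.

Answer: 6

Derivation:
1. dequeue(): empty, no-op, size=0
2. enqueue(10): size=1
3. enqueue(91): size=2
4. enqueue(79): size=3
5. enqueue(62): size=4
6. enqueue(21): size=4=cap → OVERFLOW (fail)
7. enqueue(65): size=4=cap → OVERFLOW (fail)
8. dequeue(): size=3
9. dequeue(): size=2
10. dequeue(): size=1
11. dequeue(): size=0
12. enqueue(10): size=1
13. enqueue(63): size=2
14. enqueue(30): size=3
15. dequeue(): size=2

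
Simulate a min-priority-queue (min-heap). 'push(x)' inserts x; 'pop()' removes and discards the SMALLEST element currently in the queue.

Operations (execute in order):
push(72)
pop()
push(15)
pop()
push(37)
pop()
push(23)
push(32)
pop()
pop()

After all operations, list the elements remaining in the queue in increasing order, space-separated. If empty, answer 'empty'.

push(72): heap contents = [72]
pop() → 72: heap contents = []
push(15): heap contents = [15]
pop() → 15: heap contents = []
push(37): heap contents = [37]
pop() → 37: heap contents = []
push(23): heap contents = [23]
push(32): heap contents = [23, 32]
pop() → 23: heap contents = [32]
pop() → 32: heap contents = []

Answer: empty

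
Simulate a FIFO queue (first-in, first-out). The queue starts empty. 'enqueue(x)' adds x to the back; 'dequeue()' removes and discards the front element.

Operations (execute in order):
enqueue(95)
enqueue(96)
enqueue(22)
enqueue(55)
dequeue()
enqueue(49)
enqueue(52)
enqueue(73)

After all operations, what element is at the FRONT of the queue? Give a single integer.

Answer: 96

Derivation:
enqueue(95): queue = [95]
enqueue(96): queue = [95, 96]
enqueue(22): queue = [95, 96, 22]
enqueue(55): queue = [95, 96, 22, 55]
dequeue(): queue = [96, 22, 55]
enqueue(49): queue = [96, 22, 55, 49]
enqueue(52): queue = [96, 22, 55, 49, 52]
enqueue(73): queue = [96, 22, 55, 49, 52, 73]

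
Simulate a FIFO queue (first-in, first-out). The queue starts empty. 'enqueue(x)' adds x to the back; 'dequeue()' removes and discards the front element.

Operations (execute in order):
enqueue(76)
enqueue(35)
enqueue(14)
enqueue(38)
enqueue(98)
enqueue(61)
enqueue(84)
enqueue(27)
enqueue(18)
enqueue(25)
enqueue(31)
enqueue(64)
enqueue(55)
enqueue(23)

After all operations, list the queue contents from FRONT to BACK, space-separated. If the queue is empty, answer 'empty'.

enqueue(76): [76]
enqueue(35): [76, 35]
enqueue(14): [76, 35, 14]
enqueue(38): [76, 35, 14, 38]
enqueue(98): [76, 35, 14, 38, 98]
enqueue(61): [76, 35, 14, 38, 98, 61]
enqueue(84): [76, 35, 14, 38, 98, 61, 84]
enqueue(27): [76, 35, 14, 38, 98, 61, 84, 27]
enqueue(18): [76, 35, 14, 38, 98, 61, 84, 27, 18]
enqueue(25): [76, 35, 14, 38, 98, 61, 84, 27, 18, 25]
enqueue(31): [76, 35, 14, 38, 98, 61, 84, 27, 18, 25, 31]
enqueue(64): [76, 35, 14, 38, 98, 61, 84, 27, 18, 25, 31, 64]
enqueue(55): [76, 35, 14, 38, 98, 61, 84, 27, 18, 25, 31, 64, 55]
enqueue(23): [76, 35, 14, 38, 98, 61, 84, 27, 18, 25, 31, 64, 55, 23]

Answer: 76 35 14 38 98 61 84 27 18 25 31 64 55 23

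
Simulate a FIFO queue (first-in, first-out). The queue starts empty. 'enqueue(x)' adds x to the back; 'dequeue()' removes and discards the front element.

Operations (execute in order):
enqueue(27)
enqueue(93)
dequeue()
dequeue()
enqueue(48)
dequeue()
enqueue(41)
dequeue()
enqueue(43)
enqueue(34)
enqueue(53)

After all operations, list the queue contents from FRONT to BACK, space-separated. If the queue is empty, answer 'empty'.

Answer: 43 34 53

Derivation:
enqueue(27): [27]
enqueue(93): [27, 93]
dequeue(): [93]
dequeue(): []
enqueue(48): [48]
dequeue(): []
enqueue(41): [41]
dequeue(): []
enqueue(43): [43]
enqueue(34): [43, 34]
enqueue(53): [43, 34, 53]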